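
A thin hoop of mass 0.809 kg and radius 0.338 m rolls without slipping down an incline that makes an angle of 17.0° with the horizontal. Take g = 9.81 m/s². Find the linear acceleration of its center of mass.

a ≈ 1.43 m/s²

Translation along the incline: Mg sinθ − f = Ma.
Rotation about the center: fR = Iα with I = MR². No-slip gives a = αR, so f = (I/R²)a = M a.
Substituting: Mg sinθ = (1 + 1.000)Ma, so a = g sinθ/(1 + 1.000) = (9.81) sin 17.0° / 2.000 = 1.434 m/s².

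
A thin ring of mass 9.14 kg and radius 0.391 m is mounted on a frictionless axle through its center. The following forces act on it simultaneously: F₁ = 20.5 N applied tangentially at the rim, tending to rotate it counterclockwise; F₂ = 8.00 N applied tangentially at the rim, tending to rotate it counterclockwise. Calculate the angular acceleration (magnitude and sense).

α ≈ 7.97 rad/s², counterclockwise

I = MR² = (9.14)(0.391)² = 1.397 kg·m².
Taking counterclockwise as positive: τ₁ = +(20.5)(0.391) = +8.015 N·m; τ₂ = +(8.00)(0.391) = +3.128 N·m.
Net torque τ = 11.14 N·m.
α = τ/I = 11.14/1.397 = 7.975 rad/s².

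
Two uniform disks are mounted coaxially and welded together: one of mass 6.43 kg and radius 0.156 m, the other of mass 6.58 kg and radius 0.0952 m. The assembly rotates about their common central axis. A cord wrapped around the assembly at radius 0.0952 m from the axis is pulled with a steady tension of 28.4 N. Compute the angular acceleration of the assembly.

I = ½M₁R₁² + ½M₂R₂² = ½(6.43)(0.156)² + ½(6.58)(0.0952)² = 0.1081 kg·m².
τ = F r = (28.4)(0.0952) = 2.704 N·m.
α = τ/I = 2.704/0.1081 = 25.02 rad/s².

α ≈ 25.0 rad/s²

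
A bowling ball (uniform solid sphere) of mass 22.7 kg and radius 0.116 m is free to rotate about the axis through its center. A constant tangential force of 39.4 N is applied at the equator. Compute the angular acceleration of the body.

I = (2/5)MR² = (2/5)(22.7)(0.116)² = 0.1222 kg·m².
τ = F R = (39.4)(0.116) = 4.570 N·m.
Newton's second law for rotation, τ = Iα, gives α = τ/I = 4.570/0.1222 = 37.41 rad/s².

α ≈ 37.4 rad/s²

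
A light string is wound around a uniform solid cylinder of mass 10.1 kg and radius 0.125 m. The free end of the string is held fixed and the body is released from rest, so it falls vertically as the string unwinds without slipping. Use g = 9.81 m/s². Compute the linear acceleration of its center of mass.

a ≈ 6.54 m/s²

Translation: Mg − T = Ma. Rotation about the center: TR = Iα with I = ½MR².
With a = αR: T = (I/R²)a = (1/2)M a, so Mg = (1 + 0.5000)Ma.
a = g/(1 + 0.5000) = 9.81/1.500 = 6.540 m/s².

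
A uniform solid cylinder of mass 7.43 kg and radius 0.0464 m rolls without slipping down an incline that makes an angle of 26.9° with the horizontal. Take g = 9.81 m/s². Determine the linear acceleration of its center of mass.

Translation along the incline: Mg sinθ − f = Ma.
Rotation about the center: fR = Iα with I = ½MR². No-slip gives a = αR, so f = (I/R²)a = (1/2)M a.
Substituting: Mg sinθ = (1 + 0.5000)Ma, so a = g sinθ/(1 + 0.5000) = (9.81) sin 26.9° / 1.500 = 2.959 m/s².

a ≈ 2.96 m/s²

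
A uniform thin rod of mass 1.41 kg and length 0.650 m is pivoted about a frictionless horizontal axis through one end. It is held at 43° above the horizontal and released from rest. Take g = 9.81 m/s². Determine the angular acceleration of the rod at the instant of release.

α ≈ 16.6 rad/s²

About the pivot, I = (1/3)ML² = (1/3)(1.41)(0.650)² = 0.1986 kg·m².
The weight acts at the center, a distance L/2 = 0.3250 m from the pivot; τ = Mg(L/2) cos 43° = 3.288 N·m.
α = τ/I = 3.288/0.1986 = 16.56 rad/s².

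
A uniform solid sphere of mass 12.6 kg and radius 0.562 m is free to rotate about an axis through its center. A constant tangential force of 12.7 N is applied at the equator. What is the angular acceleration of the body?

α ≈ 4.48 rad/s²

I = (2/5)MR² = (2/5)(12.6)(0.562)² = 1.592 kg·m².
τ = F R = (12.7)(0.562) = 7.137 N·m.
Newton's second law for rotation, τ = Iα, gives α = τ/I = 7.137/1.592 = 4.484 rad/s².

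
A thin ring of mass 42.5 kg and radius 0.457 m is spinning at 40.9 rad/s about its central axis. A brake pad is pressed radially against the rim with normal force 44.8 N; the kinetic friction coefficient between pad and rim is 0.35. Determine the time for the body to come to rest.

t ≈ 50.7 s

I = MR² = (42.5)(0.457)² = 8.876 kg·m².
Friction force f = μN = (0.35)(44.8) = 15.68 N at the rim; torque magnitude τ = fR = 7.166 N·m, opposing ω.
|α| = τ/I = 7.166/8.876 = 0.8073 rad/s² (deceleration).
0 = ω₀ − |α|t ⇒ t = ω₀/|α| = 40.9/0.8073 = 50.66 s.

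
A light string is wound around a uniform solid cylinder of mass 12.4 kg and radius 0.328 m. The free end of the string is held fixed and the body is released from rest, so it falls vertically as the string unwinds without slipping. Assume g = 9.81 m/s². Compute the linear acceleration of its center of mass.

a ≈ 6.54 m/s²

Translation: Mg − T = Ma. Rotation about the center: TR = Iα with I = ½MR².
With a = αR: T = (I/R²)a = (1/2)M a, so Mg = (1 + 0.5000)Ma.
a = g/(1 + 0.5000) = 9.81/1.500 = 6.540 m/s².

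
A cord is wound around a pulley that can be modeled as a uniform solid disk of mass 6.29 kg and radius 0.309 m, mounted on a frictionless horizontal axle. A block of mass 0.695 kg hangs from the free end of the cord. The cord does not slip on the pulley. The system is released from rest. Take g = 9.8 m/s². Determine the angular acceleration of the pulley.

α ≈ 5.74 rad/s²

I = ½MR² = (1/2)(6.29)(0.309)² = 0.3003 kg·m².
Block: mg − T = ma. Pulley: TR = Iα. No-slip: a = αR, so T = (I/R²)a = 3.145·a.
Then mg = (m + 3.145)a, so a = (0.695)(9.8)/(0.695 + 3.145) = 1.774 m/s².
α = a/R = 1.774/0.309 = 5.740 rad/s².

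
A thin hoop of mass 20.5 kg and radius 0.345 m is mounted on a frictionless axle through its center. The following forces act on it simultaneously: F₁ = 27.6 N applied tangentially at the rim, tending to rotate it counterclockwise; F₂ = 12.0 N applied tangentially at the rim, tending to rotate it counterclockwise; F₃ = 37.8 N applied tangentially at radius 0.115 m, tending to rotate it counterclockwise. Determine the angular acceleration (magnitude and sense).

α ≈ 7.38 rad/s², counterclockwise

I = MR² = (20.5)(0.345)² = 2.440 kg·m².
Taking counterclockwise as positive: τ₁ = +(27.6)(0.345) = +9.522 N·m; τ₂ = +(12.0)(0.345) = +4.140 N·m; τ₃ = +(37.8)(0.115) = +4.347 N·m.
Net torque τ = 18.01 N·m.
α = τ/I = 18.01/2.440 = 7.381 rad/s².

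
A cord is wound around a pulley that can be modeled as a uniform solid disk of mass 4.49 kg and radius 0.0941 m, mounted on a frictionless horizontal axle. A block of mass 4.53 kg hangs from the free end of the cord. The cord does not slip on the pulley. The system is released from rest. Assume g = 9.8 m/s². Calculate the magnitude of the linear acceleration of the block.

a ≈ 6.55 m/s²

I = ½MR² = (1/2)(4.49)(0.0941)² = 0.01988 kg·m².
Block: mg − T = ma. Pulley: TR = Iα. No-slip: a = αR, so T = (I/R²)a = 2.245·a.
Then mg = (m + 2.245)a, so a = (4.53)(9.8)/(4.53 + 2.245) = 6.553 m/s².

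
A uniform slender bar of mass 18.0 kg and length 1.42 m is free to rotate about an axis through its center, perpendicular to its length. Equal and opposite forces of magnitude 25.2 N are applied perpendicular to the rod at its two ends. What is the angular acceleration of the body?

I = (1/12)ML² = (1/12)(18.0)(1.42)² = 3.025 kg·m².
The couple gives τ = F·(L/2) + F·(L/2) = F L = (25.2)(1.42) = 35.78 N·m.
Newton's second law for rotation, τ = Iα, gives α = τ/I = 35.78/3.025 = 11.83 rad/s².

α ≈ 11.8 rad/s²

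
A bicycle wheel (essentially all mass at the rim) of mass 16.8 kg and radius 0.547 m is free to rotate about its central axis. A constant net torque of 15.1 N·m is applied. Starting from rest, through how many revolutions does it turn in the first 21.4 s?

≈ 109 revolutions

I = MR² = (16.8)(0.547)² = 5.027 kg·m².
α = τ/I = 15.1/5.027 = 3.004 rad/s².
θ = ½αt² = ½(3.004)(21.4)² = 687.8 rad.
Revolutions = θ/(2π) = 109.5.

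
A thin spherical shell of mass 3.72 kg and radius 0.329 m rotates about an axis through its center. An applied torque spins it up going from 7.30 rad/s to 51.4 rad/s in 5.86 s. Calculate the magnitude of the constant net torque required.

τ ≈ 2.02 N·m

I = (2/3)MR² = (2/3)(3.72)(0.329)² = 0.2684 kg·m².
α = Δω/Δt = (51.4 − 7.30)/5.86 = 7.526 rad/s².
τ = Iα = (0.2684)(7.526) = 2.020 N·m.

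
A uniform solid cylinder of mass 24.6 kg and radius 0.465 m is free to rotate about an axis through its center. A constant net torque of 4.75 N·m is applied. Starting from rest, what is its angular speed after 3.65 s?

ω ≈ 6.52 rad/s

I = ½MR² = (1/2)(24.6)(0.465)² = 2.660 kg·m².
α = τ/I = 4.75/2.660 = 1.786 rad/s².
ω = ω₀ + αt = 0 + (1.786)(3.65) = 6.519 rad/s.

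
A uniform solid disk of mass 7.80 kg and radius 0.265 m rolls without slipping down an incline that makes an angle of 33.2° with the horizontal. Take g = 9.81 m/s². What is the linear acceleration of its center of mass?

Translation along the incline: Mg sinθ − f = Ma.
Rotation about the center: fR = Iα with I = ½MR². No-slip gives a = αR, so f = (I/R²)a = (1/2)M a.
Substituting: Mg sinθ = (1 + 0.5000)Ma, so a = g sinθ/(1 + 0.5000) = (9.81) sin 33.2° / 1.500 = 3.581 m/s².

a ≈ 3.58 m/s²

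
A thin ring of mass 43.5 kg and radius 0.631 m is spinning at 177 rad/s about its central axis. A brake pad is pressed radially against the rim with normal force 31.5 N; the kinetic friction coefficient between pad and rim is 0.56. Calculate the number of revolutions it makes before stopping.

I = MR² = (43.5)(0.631)² = 17.32 kg·m².
Friction force f = μN = (0.56)(31.5) = 17.64 N at the rim; torque magnitude τ = fR = 11.13 N·m, opposing ω.
|α| = τ/I = 11.13/17.32 = 0.6427 rad/s² (deceleration).
ω² = ω₀² − 2|α|θ with ω = 0 ⇒ θ = ω₀²/(2|α|) = 24370 rad = 3879 rev.

≈ 3880 revolutions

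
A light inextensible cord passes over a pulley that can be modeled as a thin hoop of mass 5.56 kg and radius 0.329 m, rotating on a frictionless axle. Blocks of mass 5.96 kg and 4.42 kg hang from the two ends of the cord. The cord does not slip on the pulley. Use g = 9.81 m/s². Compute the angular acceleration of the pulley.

α ≈ 2.88 rad/s²

I = MR² = (5.56)(0.329)² = 0.6018 kg·m².
Heavier block: m₁g − T₁ = m₁a. Lighter block: T₂ − m₂g = m₂a.
Pulley: (T₁ − T₂)R = Iα = I(a/R), so T₁ − T₂ = (I/R²)a = 1·M_p a = 5.560·a.
Adding the three: (m₁ − m₂)g = (m₁ + m₂ + 5.560)a, so a = (5.96 − 4.42)(9.81)/(5.96 + 4.42 + 5.560) = 0.9478 m/s².
α = a/R = 0.9478/0.329 = 2.881 rad/s².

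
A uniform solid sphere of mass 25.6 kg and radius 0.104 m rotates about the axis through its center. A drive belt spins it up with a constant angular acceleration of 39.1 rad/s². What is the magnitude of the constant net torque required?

τ ≈ 4.33 N·m

I = (2/5)MR² = (2/5)(25.6)(0.104)² = 0.1108 kg·m².
τ = Iα = (0.1108)(39.10) = 4.331 N·m.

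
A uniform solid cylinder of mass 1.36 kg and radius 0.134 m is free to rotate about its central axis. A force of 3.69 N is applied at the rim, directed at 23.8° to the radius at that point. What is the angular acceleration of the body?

α ≈ 16.3 rad/s²

I = ½MR² = (1/2)(1.36)(0.134)² = 0.01221 kg·m².
Only the tangential component produces torque: τ = F R sinθ = (3.69)(0.134) sin 23.8° = 0.1995 N·m.
Newton's second law for rotation, τ = Iα, gives α = τ/I = 0.1995/0.01221 = 16.34 rad/s².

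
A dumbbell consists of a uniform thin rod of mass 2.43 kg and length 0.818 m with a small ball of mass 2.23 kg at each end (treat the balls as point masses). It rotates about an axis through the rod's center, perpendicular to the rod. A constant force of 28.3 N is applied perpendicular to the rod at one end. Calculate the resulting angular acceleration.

α ≈ 13.1 rad/s²

I_rod = (1/12)ML² = (1/12)(2.43)(0.818)² = 0.1355 kg·m².
I_balls = 2·m·(L/2)² = 2(2.23)(0.4090)² = 0.7461 kg·m².
Total I = 0.8816 kg·m².
τ = F·(L/2) = (28.3)(0.409) = 11.57 N·m.
α = τ/I = 11.57/0.8816 = 13.13 rad/s².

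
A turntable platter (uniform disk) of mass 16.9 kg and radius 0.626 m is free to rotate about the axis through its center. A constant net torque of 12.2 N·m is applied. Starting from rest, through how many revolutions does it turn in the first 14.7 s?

≈ 63.4 revolutions

I = ½MR² = (1/2)(16.9)(0.626)² = 3.311 kg·m².
α = τ/I = 12.2/3.311 = 3.684 rad/s².
θ = ½αt² = ½(3.684)(14.7)² = 398.1 rad.
Revolutions = θ/(2π) = 63.35.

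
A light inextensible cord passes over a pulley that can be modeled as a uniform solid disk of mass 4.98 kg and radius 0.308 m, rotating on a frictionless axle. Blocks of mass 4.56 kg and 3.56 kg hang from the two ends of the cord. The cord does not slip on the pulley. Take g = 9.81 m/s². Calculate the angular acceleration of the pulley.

α ≈ 3.00 rad/s²

I = ½MR² = (1/2)(4.98)(0.308)² = 0.2362 kg·m².
Heavier block: m₁g − T₁ = m₁a. Lighter block: T₂ − m₂g = m₂a.
Pulley: (T₁ − T₂)R = Iα = I(a/R), so T₁ − T₂ = (I/R²)a = (1/2)M_p a = 2.490·a.
Adding the three: (m₁ − m₂)g = (m₁ + m₂ + 2.490)a, so a = (4.56 − 3.56)(9.81)/(4.56 + 3.56 + 2.490) = 0.9246 m/s².
α = a/R = 0.9246/0.308 = 3.002 rad/s².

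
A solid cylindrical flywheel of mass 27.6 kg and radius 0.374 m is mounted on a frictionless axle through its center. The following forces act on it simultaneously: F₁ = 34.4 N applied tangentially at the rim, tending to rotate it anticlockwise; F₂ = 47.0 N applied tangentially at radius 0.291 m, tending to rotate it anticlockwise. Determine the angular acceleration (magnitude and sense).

α ≈ 13.8 rad/s², anticlockwise

I = ½MR² = (1/2)(27.6)(0.374)² = 1.930 kg·m².
Taking anticlockwise as positive: τ₁ = +(34.4)(0.374) = +12.87 N·m; τ₂ = +(47.0)(0.291) = +13.68 N·m.
Net torque τ = 26.54 N·m.
α = τ/I = 26.54/1.930 = 13.75 rad/s².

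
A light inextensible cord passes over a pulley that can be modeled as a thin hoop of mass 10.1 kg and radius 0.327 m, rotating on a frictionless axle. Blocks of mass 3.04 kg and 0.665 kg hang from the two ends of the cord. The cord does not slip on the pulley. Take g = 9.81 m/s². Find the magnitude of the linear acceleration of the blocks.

I = MR² = (10.1)(0.327)² = 1.080 kg·m².
Heavier block: m₁g − T₁ = m₁a. Lighter block: T₂ − m₂g = m₂a.
Pulley: (T₁ − T₂)R = Iα = I(a/R), so T₁ − T₂ = (I/R²)a = 1·M_p a = 10.10·a.
Adding the three: (m₁ − m₂)g = (m₁ + m₂ + 10.10)a, so a = (3.04 − 0.665)(9.81)/(3.04 + 0.665 + 10.10) = 1.688 m/s².

a ≈ 1.69 m/s²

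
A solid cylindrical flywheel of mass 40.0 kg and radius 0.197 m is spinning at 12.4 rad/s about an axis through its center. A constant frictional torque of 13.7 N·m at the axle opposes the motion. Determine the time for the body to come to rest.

t ≈ 0.703 s

I = ½MR² = (1/2)(40.0)(0.197)² = 0.7762 kg·m².
The net torque has magnitude 13.7 N·m, opposing ω.
|α| = τ/I = 13.70/0.7762 = 17.65 rad/s² (deceleration).
0 = ω₀ − |α|t ⇒ t = ω₀/|α| = 12.4/17.65 = 0.7025 s.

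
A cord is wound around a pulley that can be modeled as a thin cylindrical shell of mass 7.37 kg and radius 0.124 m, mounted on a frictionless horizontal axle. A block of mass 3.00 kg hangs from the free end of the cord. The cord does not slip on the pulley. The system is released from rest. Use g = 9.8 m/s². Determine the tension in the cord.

I = MR² = (7.37)(0.124)² = 0.1133 kg·m².
Block: mg − T = ma. Pulley: TR = Iα. No-slip: a = αR, so T = (I/R²)a = 7.370·a.
Then mg = (m + 7.370)a, so a = (3.00)(9.8)/(3.00 + 7.370) = 2.835 m/s².
T = 7.370·a = 20.89 N.

T ≈ 20.9 N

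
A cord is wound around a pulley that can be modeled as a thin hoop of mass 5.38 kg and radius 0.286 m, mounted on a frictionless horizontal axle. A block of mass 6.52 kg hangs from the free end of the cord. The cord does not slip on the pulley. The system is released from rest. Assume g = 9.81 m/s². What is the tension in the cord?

T ≈ 28.9 N

I = MR² = (5.38)(0.286)² = 0.4401 kg·m².
Block: mg − T = ma. Pulley: TR = Iα. No-slip: a = αR, so T = (I/R²)a = 5.380·a.
Then mg = (m + 5.380)a, so a = (6.52)(9.81)/(6.52 + 5.380) = 5.375 m/s².
T = 5.380·a = 28.92 N.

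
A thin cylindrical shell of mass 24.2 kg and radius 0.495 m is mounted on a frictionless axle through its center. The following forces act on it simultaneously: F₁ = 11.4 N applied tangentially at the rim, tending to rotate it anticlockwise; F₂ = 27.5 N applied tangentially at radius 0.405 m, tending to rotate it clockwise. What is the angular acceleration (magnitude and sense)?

I = MR² = (24.2)(0.495)² = 5.930 kg·m².
Taking anticlockwise as positive: τ₁ = +(11.4)(0.495) = +5.643 N·m; τ₂ = −(27.5)(0.405) = −11.14 N·m.
Net torque τ = -5.495 N·m.
α = τ/I = -5.495/5.930 = -0.9266 rad/s².

α ≈ 0.927 rad/s², clockwise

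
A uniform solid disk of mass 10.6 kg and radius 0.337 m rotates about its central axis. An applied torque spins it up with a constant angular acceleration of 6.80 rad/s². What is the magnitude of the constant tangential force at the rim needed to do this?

F ≈ 12.1 N

I = ½MR² = (1/2)(10.6)(0.337)² = 0.6019 kg·m².
The required torque is τ = Iα = (0.6019)(6.800) = 4.093 N·m.
A tangential force at the rim gives τ = FR, so F = τ/R = 4.093/0.337 = 12.15 N.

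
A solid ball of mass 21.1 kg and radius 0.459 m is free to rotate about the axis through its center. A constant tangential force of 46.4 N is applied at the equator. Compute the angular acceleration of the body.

I = (2/5)MR² = (2/5)(21.1)(0.459)² = 1.778 kg·m².
τ = F R = (46.4)(0.459) = 21.30 N·m.
From τ = Iα: α = 21.30/1.778 = 11.98 rad/s².

α ≈ 12.0 rad/s²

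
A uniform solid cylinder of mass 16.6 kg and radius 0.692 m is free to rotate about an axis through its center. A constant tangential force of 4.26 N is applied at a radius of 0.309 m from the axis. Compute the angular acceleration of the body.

I = ½MR² = (1/2)(16.6)(0.692)² = 3.975 kg·m².
τ = F·r = (4.26)(0.309) = 1.316 N·m.
From τ = Iα: α = 1.316/3.975 = 0.3312 rad/s².

α ≈ 0.331 rad/s²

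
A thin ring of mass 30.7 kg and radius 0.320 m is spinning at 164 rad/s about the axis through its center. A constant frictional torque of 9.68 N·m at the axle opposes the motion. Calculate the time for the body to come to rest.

t ≈ 53.3 s

I = MR² = (30.7)(0.320)² = 3.144 kg·m².
The net torque has magnitude 9.68 N·m, opposing ω.
|α| = τ/I = 9.680/3.144 = 3.079 rad/s² (deceleration).
0 = ω₀ − |α|t ⇒ t = ω₀/|α| = 164/3.079 = 53.26 s.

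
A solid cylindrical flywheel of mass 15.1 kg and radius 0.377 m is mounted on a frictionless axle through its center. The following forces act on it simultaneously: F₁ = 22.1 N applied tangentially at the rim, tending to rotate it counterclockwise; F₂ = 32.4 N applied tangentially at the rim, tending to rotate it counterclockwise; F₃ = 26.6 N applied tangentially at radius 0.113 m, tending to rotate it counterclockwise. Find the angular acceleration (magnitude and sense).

α ≈ 21.9 rad/s², counterclockwise

I = ½MR² = (1/2)(15.1)(0.377)² = 1.073 kg·m².
Taking counterclockwise as positive: τ₁ = +(22.1)(0.377) = +8.332 N·m; τ₂ = +(32.4)(0.377) = +12.21 N·m; τ₃ = +(26.6)(0.113) = +3.006 N·m.
Net torque τ = 23.55 N·m.
α = τ/I = 23.55/1.073 = 21.95 rad/s².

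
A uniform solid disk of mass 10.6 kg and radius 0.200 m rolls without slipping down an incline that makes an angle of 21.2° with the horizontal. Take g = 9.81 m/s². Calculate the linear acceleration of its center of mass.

Translation along the incline: Mg sinθ − f = Ma.
Rotation about the center: fR = Iα with I = ½MR². No-slip gives a = αR, so f = (I/R²)a = (1/2)M a.
Substituting: Mg sinθ = (1 + 0.5000)Ma, so a = g sinθ/(1 + 0.5000) = (9.81) sin 21.2° / 1.500 = 2.365 m/s².

a ≈ 2.37 m/s²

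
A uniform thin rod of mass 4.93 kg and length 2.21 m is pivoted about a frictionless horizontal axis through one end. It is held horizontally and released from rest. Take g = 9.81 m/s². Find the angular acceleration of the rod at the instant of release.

About the pivot, I = (1/3)ML² = (1/3)(4.93)(2.21)² = 8.026 kg·m².
The weight acts at the center, a distance L/2 = 1.105 m from the pivot; τ = Mg(L/2) = 53.44 N·m.
α = τ/I = 53.44/8.026 = 6.658 rad/s².

α ≈ 6.66 rad/s²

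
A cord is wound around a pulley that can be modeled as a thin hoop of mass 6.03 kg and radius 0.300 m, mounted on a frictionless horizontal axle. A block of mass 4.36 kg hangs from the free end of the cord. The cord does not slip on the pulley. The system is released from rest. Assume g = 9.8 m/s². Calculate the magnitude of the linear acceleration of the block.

I = MR² = (6.03)(0.300)² = 0.5427 kg·m².
Block: mg − T = ma. Pulley: TR = Iα. No-slip: a = αR, so T = (I/R²)a = 6.030·a.
Then mg = (m + 6.030)a, so a = (4.36)(9.8)/(4.36 + 6.030) = 4.112 m/s².

a ≈ 4.11 m/s²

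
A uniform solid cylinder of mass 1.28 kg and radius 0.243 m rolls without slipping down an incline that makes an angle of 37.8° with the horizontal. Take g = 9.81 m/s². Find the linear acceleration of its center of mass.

Translation along the incline: Mg sinθ − f = Ma.
Rotation about the center: fR = Iα with I = ½MR². No-slip gives a = αR, so f = (I/R²)a = (1/2)M a.
Substituting: Mg sinθ = (1 + 0.5000)Ma, so a = g sinθ/(1 + 0.5000) = (9.81) sin 37.8° / 1.500 = 4.008 m/s².

a ≈ 4.01 m/s²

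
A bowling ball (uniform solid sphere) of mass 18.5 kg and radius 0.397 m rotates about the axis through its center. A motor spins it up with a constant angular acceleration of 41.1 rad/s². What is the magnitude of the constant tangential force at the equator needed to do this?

F ≈ 121 N

I = (2/5)MR² = (2/5)(18.5)(0.397)² = 1.166 kg·m².
The required torque is τ = Iα = (1.166)(41.10) = 47.94 N·m.
A tangential force at the equator gives τ = FR, so F = τ/R = 47.94/0.397 = 120.7 N.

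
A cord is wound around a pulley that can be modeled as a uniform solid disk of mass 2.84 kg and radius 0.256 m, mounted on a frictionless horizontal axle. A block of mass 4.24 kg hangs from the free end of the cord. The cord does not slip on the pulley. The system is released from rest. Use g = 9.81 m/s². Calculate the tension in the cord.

T ≈ 10.4 N

I = ½MR² = (1/2)(2.84)(0.256)² = 0.09306 kg·m².
Block: mg − T = ma. Pulley: TR = Iα. No-slip: a = αR, so T = (I/R²)a = 1.420·a.
Then mg = (m + 1.420)a, so a = (4.24)(9.81)/(4.24 + 1.420) = 7.349 m/s².
T = 1.420·a = 10.44 N.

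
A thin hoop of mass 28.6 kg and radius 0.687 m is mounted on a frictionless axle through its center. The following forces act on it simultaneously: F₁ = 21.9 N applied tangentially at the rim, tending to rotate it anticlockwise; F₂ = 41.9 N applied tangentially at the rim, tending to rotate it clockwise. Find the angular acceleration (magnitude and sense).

I = MR² = (28.6)(0.687)² = 13.50 kg·m².
Taking anticlockwise as positive: τ₁ = +(21.9)(0.687) = +15.05 N·m; τ₂ = −(41.9)(0.687) = −28.79 N·m.
Net torque τ = -13.74 N·m.
α = τ/I = -13.74/13.50 = -1.018 rad/s².

α ≈ 1.02 rad/s², clockwise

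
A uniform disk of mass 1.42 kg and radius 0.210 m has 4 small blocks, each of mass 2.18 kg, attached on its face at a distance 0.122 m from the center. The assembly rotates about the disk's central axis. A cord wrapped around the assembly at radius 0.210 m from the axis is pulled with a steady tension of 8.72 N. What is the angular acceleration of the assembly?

α ≈ 11.4 rad/s²

I_disk = ½MR² = ½(1.42)(0.210)² = 0.03131 kg·m².
I_blocks = 4·m·r² = 4(2.18)(0.122)² = 0.1298 kg·m².
Total I = 0.1611 kg·m².
τ = F r = (8.72)(0.210) = 1.831 N·m.
α = τ/I = 1.831/0.1611 = 11.37 rad/s².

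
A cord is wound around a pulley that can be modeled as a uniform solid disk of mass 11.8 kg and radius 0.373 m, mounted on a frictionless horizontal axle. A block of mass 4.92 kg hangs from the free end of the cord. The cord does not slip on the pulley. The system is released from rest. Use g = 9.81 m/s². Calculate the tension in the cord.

I = ½MR² = (1/2)(11.8)(0.373)² = 0.8209 kg·m².
Block: mg − T = ma. Pulley: TR = Iα. No-slip: a = αR, so T = (I/R²)a = 5.900·a.
Then mg = (m + 5.900)a, so a = (4.92)(9.81)/(4.92 + 5.900) = 4.461 m/s².
T = 5.900·a = 26.32 N.

T ≈ 26.3 N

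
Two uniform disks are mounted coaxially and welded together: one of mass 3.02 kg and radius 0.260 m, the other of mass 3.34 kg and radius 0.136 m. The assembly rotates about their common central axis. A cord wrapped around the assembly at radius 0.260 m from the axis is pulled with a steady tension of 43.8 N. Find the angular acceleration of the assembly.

α ≈ 85.6 rad/s²

I = ½M₁R₁² + ½M₂R₂² = ½(3.02)(0.260)² + ½(3.34)(0.136)² = 0.1330 kg·m².
τ = F r = (43.8)(0.260) = 11.39 N·m.
α = τ/I = 11.39/0.1330 = 85.65 rad/s².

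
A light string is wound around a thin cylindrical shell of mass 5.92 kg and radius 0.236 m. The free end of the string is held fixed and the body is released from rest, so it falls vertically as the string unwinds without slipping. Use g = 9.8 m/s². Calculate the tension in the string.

Translation: Mg − T = Ma. Rotation about the center: TR = Iα with I = MR².
With a = αR: T = (I/R²)a = M a, so Mg = (1 + 1.000)Ma.
a = g/(1 + 1.000) = 9.8/2.000 = 4.900 m/s².
T = 1.000·M·a = (1.000)(5.92)(4.900) = 29.01 N.

T ≈ 29.0 N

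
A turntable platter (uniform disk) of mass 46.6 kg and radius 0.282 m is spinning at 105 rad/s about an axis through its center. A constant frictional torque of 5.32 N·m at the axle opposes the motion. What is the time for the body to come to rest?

I = ½MR² = (1/2)(46.6)(0.282)² = 1.853 kg·m².
The net torque has magnitude 5.32 N·m, opposing ω.
|α| = τ/I = 5.320/1.853 = 2.871 rad/s² (deceleration).
0 = ω₀ − |α|t ⇒ t = ω₀/|α| = 105/2.871 = 36.57 s.

t ≈ 36.6 s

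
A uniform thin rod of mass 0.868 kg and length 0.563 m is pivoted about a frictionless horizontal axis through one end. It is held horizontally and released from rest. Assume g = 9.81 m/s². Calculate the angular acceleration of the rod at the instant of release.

α ≈ 26.1 rad/s²

About the pivot, I = (1/3)ML² = (1/3)(0.868)(0.563)² = 0.09171 kg·m².
The weight acts at the center, a distance L/2 = 0.2815 m from the pivot; τ = Mg(L/2) = 2.397 N·m.
α = τ/I = 2.397/0.09171 = 26.14 rad/s².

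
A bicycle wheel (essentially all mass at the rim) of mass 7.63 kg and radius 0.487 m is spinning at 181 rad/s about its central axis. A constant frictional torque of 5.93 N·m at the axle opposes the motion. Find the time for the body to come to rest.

t ≈ 55.2 s

I = MR² = (7.63)(0.487)² = 1.810 kg·m².
The net torque has magnitude 5.93 N·m, opposing ω.
|α| = τ/I = 5.930/1.810 = 3.277 rad/s² (deceleration).
0 = ω₀ − |α|t ⇒ t = ω₀/|α| = 181/3.277 = 55.23 s.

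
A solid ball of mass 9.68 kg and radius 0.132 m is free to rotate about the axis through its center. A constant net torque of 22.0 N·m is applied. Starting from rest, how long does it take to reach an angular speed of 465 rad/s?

t ≈ 1.43 s

I = (2/5)MR² = (2/5)(9.68)(0.132)² = 0.06747 kg·m².
α = τ/I = 22.0/0.06747 = 326.1 rad/s².
ω = αt ⇒ t = ω/α = 465/326.1 = 1.426 s.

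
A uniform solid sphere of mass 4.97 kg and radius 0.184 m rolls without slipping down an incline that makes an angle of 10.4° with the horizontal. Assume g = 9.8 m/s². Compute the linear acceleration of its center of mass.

Translation along the incline: Mg sinθ − f = Ma.
Rotation about the center: fR = Iα with I = (2/5)MR². No-slip gives a = αR, so f = (I/R²)a = (2/5)M a.
Substituting: Mg sinθ = (1 + 0.4000)Ma, so a = g sinθ/(1 + 0.4000) = (9.8) sin 10.4° / 1.400 = 1.264 m/s².

a ≈ 1.26 m/s²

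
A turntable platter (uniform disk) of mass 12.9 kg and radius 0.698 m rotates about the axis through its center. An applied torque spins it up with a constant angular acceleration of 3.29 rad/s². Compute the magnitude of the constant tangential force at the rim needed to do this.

F ≈ 14.8 N

I = ½MR² = (1/2)(12.9)(0.698)² = 3.142 kg·m².
The required torque is τ = Iα = (3.142)(3.290) = 10.34 N·m.
A tangential force at the rim gives τ = FR, so F = τ/R = 10.34/0.698 = 14.81 N.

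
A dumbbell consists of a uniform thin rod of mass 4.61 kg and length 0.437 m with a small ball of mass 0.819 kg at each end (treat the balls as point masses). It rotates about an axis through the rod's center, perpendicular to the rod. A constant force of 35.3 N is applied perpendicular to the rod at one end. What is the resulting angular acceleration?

α ≈ 50.9 rad/s²

I_rod = (1/12)ML² = (1/12)(4.61)(0.437)² = 0.07336 kg·m².
I_balls = 2·m·(L/2)² = 2(0.819)(0.2185)² = 0.07820 kg·m².
Total I = 0.1516 kg·m².
τ = F·(L/2) = (35.3)(0.218) = 7.713 N·m.
α = τ/I = 7.713/0.1516 = 50.89 rad/s².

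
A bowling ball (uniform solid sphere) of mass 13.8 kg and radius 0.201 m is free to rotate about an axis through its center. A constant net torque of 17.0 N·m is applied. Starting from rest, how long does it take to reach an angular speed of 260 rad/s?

I = (2/5)MR² = (2/5)(13.8)(0.201)² = 0.2230 kg·m².
α = τ/I = 17.0/0.2230 = 76.23 rad/s².
ω = αt ⇒ t = ω/α = 260/76.23 = 3.411 s.

t ≈ 3.41 s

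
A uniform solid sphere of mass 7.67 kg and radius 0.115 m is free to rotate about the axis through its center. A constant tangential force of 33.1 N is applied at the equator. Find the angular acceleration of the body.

α ≈ 93.8 rad/s²

I = (2/5)MR² = (2/5)(7.67)(0.115)² = 0.04057 kg·m².
τ = F R = (33.1)(0.115) = 3.807 N·m.
Newton's second law for rotation, τ = Iα, gives α = τ/I = 3.807/0.04057 = 93.82 rad/s².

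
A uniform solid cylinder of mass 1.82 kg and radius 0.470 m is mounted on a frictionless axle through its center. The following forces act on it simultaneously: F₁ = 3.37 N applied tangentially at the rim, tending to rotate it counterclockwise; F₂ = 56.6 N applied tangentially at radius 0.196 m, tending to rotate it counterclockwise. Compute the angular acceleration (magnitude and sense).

I = ½MR² = (1/2)(1.82)(0.470)² = 0.2010 kg·m².
Taking counterclockwise as positive: τ₁ = +(3.37)(0.470) = +1.584 N·m; τ₂ = +(56.6)(0.196) = +11.09 N·m.
Net torque τ = 12.68 N·m.
α = τ/I = 12.68/0.2010 = 63.07 rad/s².

α ≈ 63.1 rad/s², counterclockwise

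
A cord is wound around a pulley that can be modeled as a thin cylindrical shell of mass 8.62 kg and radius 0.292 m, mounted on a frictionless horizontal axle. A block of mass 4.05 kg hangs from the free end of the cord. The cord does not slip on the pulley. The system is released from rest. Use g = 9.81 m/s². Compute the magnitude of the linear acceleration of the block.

a ≈ 3.14 m/s²

I = MR² = (8.62)(0.292)² = 0.7350 kg·m².
Block: mg − T = ma. Pulley: TR = Iα. No-slip: a = αR, so T = (I/R²)a = 8.620·a.
Then mg = (m + 8.620)a, so a = (4.05)(9.81)/(4.05 + 8.620) = 3.136 m/s².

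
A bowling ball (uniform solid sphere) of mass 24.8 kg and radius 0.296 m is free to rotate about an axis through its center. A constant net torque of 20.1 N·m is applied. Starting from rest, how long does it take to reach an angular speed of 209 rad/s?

t ≈ 9.04 s

I = (2/5)MR² = (2/5)(24.8)(0.296)² = 0.8692 kg·m².
α = τ/I = 20.1/0.8692 = 23.13 rad/s².
ω = αt ⇒ t = ω/α = 209/23.13 = 9.037 s.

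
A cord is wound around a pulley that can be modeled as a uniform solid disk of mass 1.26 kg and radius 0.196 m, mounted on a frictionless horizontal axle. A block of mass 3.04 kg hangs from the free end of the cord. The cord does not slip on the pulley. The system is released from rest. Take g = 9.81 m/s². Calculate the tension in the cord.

T ≈ 5.12 N

I = ½MR² = (1/2)(1.26)(0.196)² = 0.02420 kg·m².
Block: mg − T = ma. Pulley: TR = Iα. No-slip: a = αR, so T = (I/R²)a = 0.6300·a.
Then mg = (m + 0.6300)a, so a = (3.04)(9.81)/(3.04 + 0.6300) = 8.126 m/s².
T = 0.6300·a = 5.119 N.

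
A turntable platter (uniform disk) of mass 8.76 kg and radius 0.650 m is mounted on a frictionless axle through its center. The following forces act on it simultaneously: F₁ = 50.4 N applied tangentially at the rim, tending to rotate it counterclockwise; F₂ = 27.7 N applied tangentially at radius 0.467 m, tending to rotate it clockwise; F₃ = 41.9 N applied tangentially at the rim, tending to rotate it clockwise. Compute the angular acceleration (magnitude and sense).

α ≈ 4.00 rad/s², clockwise

I = ½MR² = (1/2)(8.76)(0.650)² = 1.851 kg·m².
Taking counterclockwise as positive: τ₁ = +(50.4)(0.650) = +32.76 N·m; τ₂ = −(27.7)(0.467) = −12.94 N·m; τ₃ = −(41.9)(0.650) = −27.23 N·m.
Net torque τ = -7.411 N·m.
α = τ/I = -7.411/1.851 = -4.005 rad/s².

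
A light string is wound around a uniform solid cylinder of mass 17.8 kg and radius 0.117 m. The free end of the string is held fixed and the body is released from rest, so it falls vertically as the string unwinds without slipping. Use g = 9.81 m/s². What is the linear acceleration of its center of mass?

a ≈ 6.54 m/s²

Translation: Mg − T = Ma. Rotation about the center: TR = Iα with I = ½MR².
With a = αR: T = (I/R²)a = (1/2)M a, so Mg = (1 + 0.5000)Ma.
a = g/(1 + 0.5000) = 9.81/1.500 = 6.540 m/s².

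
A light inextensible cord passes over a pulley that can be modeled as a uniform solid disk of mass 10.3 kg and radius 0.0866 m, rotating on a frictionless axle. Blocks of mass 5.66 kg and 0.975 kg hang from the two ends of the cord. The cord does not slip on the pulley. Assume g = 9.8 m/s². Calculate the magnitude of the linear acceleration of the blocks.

a ≈ 3.90 m/s²

I = ½MR² = (1/2)(10.3)(0.0866)² = 0.03862 kg·m².
Heavier block: m₁g − T₁ = m₁a. Lighter block: T₂ − m₂g = m₂a.
Pulley: (T₁ − T₂)R = Iα = I(a/R), so T₁ − T₂ = (I/R²)a = (1/2)M_p a = 5.150·a.
Adding the three: (m₁ − m₂)g = (m₁ + m₂ + 5.150)a, so a = (5.66 − 0.975)(9.8)/(5.66 + 0.975 + 5.150) = 3.896 m/s².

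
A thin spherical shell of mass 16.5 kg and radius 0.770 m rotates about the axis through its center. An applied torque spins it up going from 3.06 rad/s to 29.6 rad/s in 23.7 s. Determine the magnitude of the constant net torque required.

τ ≈ 7.30 N·m

I = (2/3)MR² = (2/3)(16.5)(0.770)² = 6.522 kg·m².
α = Δω/Δt = (29.6 − 3.06)/23.7 = 1.120 rad/s².
τ = Iα = (6.522)(1.120) = 7.303 N·m.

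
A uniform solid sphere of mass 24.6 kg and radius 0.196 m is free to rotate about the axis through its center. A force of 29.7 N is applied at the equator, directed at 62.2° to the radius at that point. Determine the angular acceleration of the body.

α ≈ 13.6 rad/s²

I = (2/5)MR² = (2/5)(24.6)(0.196)² = 0.3780 kg·m².
Only the tangential component produces torque: τ = F R sinθ = (29.7)(0.196) sin 62.2° = 5.149 N·m.
From τ = Iα: α = 5.149/0.3780 = 13.62 rad/s².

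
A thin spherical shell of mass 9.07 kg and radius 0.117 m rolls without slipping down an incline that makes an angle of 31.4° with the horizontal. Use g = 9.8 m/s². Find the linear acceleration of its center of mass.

Translation along the incline: Mg sinθ − f = Ma.
Rotation about the center: fR = Iα with I = (2/3)MR². No-slip gives a = αR, so f = (I/R²)a = (2/3)M a.
Substituting: Mg sinθ = (1 + 0.6667)Ma, so a = g sinθ/(1 + 0.6667) = (9.8) sin 31.4° / 1.667 = 3.064 m/s².

a ≈ 3.06 m/s²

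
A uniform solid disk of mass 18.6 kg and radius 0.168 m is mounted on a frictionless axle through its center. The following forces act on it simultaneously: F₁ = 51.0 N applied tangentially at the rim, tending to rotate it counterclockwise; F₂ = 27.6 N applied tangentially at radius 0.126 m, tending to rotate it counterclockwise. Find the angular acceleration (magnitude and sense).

I = ½MR² = (1/2)(18.6)(0.168)² = 0.2625 kg·m².
Taking counterclockwise as positive: τ₁ = +(51.0)(0.168) = +8.568 N·m; τ₂ = +(27.6)(0.126) = +3.478 N·m.
Net torque τ = 12.05 N·m.
α = τ/I = 12.05/0.2625 = 45.89 rad/s².

α ≈ 45.9 rad/s², counterclockwise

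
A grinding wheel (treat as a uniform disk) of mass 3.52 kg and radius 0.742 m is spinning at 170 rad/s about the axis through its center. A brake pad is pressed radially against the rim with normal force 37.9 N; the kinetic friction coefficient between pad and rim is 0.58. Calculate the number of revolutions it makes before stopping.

I = ½MR² = (1/2)(3.52)(0.742)² = 0.9690 kg·m².
Friction force f = μN = (0.58)(37.9) = 21.98 N at the rim; torque magnitude τ = fR = 16.31 N·m, opposing ω.
|α| = τ/I = 16.31/0.9690 = 16.83 rad/s² (deceleration).
ω² = ω₀² − 2|α|θ with ω = 0 ⇒ θ = ω₀²/(2|α|) = 858.5 rad = 136.6 rev.

≈ 137 revolutions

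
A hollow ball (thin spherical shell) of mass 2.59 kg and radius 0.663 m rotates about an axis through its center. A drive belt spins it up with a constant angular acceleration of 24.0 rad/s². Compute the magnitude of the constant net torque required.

τ ≈ 18.2 N·m

I = (2/3)MR² = (2/3)(2.59)(0.663)² = 0.7590 kg·m².
τ = Iα = (0.7590)(24.00) = 18.22 N·m.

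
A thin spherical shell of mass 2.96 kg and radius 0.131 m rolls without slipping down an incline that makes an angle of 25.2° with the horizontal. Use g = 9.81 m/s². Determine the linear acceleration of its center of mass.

a ≈ 2.51 m/s²

Translation along the incline: Mg sinθ − f = Ma.
Rotation about the center: fR = Iα with I = (2/3)MR². No-slip gives a = αR, so f = (I/R²)a = (2/3)M a.
Substituting: Mg sinθ = (1 + 0.6667)Ma, so a = g sinθ/(1 + 0.6667) = (9.81) sin 25.2° / 1.667 = 2.506 m/s².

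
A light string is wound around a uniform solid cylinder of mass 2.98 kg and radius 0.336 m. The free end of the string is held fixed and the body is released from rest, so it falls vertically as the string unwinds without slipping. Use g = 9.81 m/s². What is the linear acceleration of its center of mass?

a ≈ 6.54 m/s²

Translation: Mg − T = Ma. Rotation about the center: TR = Iα with I = ½MR².
With a = αR: T = (I/R²)a = (1/2)M a, so Mg = (1 + 0.5000)Ma.
a = g/(1 + 0.5000) = 9.81/1.500 = 6.540 m/s².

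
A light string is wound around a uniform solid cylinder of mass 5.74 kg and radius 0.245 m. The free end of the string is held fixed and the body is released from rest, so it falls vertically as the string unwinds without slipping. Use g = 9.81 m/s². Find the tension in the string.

T ≈ 18.8 N

Translation: Mg − T = Ma. Rotation about the center: TR = Iα with I = ½MR².
With a = αR: T = (I/R²)a = (1/2)M a, so Mg = (1 + 0.5000)Ma.
a = g/(1 + 0.5000) = 9.81/1.500 = 6.540 m/s².
T = 0.5000·M·a = (0.5000)(5.74)(6.540) = 18.77 N.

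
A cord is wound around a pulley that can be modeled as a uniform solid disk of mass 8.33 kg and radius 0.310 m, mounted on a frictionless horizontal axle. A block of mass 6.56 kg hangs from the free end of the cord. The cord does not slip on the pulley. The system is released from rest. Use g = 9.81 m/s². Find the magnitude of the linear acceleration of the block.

I = ½MR² = (1/2)(8.33)(0.310)² = 0.4003 kg·m².
Block: mg − T = ma. Pulley: TR = Iα. No-slip: a = αR, so T = (I/R²)a = 4.165·a.
Then mg = (m + 4.165)a, so a = (6.56)(9.81)/(6.56 + 4.165) = 6.000 m/s².

a ≈ 6.00 m/s²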